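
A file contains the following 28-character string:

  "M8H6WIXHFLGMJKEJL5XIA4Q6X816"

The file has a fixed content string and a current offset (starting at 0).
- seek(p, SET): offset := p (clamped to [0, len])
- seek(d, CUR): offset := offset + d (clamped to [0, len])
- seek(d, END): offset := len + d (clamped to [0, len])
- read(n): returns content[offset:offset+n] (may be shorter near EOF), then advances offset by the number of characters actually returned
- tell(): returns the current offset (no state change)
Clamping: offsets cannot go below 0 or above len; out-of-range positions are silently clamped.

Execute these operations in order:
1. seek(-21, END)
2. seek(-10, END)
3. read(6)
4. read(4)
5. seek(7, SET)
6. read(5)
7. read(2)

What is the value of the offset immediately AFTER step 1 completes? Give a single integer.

Answer: 7

Derivation:
After 1 (seek(-21, END)): offset=7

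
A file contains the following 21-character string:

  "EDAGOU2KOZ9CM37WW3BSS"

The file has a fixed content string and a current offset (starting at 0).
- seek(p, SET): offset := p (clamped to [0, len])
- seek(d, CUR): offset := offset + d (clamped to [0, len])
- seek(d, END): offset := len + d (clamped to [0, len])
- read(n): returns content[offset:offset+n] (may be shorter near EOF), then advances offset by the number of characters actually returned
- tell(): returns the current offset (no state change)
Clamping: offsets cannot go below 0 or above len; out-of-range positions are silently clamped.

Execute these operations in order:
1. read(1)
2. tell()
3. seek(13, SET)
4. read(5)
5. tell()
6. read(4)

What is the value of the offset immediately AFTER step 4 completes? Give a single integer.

Answer: 18

Derivation:
After 1 (read(1)): returned 'E', offset=1
After 2 (tell()): offset=1
After 3 (seek(13, SET)): offset=13
After 4 (read(5)): returned '37WW3', offset=18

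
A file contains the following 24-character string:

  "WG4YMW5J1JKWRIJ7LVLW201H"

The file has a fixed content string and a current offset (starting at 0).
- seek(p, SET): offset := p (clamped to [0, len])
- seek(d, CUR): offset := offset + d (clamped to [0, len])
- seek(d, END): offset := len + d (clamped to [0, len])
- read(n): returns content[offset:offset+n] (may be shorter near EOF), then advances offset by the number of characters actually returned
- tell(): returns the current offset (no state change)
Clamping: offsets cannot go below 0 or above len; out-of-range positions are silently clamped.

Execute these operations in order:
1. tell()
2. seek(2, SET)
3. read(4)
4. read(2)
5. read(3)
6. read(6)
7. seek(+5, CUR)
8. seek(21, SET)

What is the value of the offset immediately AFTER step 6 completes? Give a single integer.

After 1 (tell()): offset=0
After 2 (seek(2, SET)): offset=2
After 3 (read(4)): returned '4YMW', offset=6
After 4 (read(2)): returned '5J', offset=8
After 5 (read(3)): returned '1JK', offset=11
After 6 (read(6)): returned 'WRIJ7L', offset=17

Answer: 17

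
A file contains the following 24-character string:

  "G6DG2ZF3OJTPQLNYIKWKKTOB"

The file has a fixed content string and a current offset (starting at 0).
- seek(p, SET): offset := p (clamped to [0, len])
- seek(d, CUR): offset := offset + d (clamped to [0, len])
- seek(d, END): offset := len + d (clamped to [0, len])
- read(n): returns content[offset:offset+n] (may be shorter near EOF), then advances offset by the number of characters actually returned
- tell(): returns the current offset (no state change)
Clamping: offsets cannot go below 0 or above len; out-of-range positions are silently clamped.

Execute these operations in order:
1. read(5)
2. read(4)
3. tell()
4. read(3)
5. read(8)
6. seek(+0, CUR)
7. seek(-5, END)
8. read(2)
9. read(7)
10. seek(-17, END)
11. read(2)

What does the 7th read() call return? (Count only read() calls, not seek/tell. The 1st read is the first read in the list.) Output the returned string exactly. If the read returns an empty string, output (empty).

Answer: 3O

Derivation:
After 1 (read(5)): returned 'G6DG2', offset=5
After 2 (read(4)): returned 'ZF3O', offset=9
After 3 (tell()): offset=9
After 4 (read(3)): returned 'JTP', offset=12
After 5 (read(8)): returned 'QLNYIKWK', offset=20
After 6 (seek(+0, CUR)): offset=20
After 7 (seek(-5, END)): offset=19
After 8 (read(2)): returned 'KK', offset=21
After 9 (read(7)): returned 'TOB', offset=24
After 10 (seek(-17, END)): offset=7
After 11 (read(2)): returned '3O', offset=9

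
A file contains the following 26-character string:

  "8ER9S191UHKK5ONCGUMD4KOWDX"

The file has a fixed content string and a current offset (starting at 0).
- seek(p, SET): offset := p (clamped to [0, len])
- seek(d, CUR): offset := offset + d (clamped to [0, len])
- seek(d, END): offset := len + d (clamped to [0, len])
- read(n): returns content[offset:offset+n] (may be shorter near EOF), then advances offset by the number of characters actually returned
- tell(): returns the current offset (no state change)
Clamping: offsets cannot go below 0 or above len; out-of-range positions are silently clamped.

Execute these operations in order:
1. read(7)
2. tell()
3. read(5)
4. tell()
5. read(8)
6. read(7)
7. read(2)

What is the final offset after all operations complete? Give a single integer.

After 1 (read(7)): returned '8ER9S19', offset=7
After 2 (tell()): offset=7
After 3 (read(5)): returned '1UHKK', offset=12
After 4 (tell()): offset=12
After 5 (read(8)): returned '5ONCGUMD', offset=20
After 6 (read(7)): returned '4KOWDX', offset=26
After 7 (read(2)): returned '', offset=26

Answer: 26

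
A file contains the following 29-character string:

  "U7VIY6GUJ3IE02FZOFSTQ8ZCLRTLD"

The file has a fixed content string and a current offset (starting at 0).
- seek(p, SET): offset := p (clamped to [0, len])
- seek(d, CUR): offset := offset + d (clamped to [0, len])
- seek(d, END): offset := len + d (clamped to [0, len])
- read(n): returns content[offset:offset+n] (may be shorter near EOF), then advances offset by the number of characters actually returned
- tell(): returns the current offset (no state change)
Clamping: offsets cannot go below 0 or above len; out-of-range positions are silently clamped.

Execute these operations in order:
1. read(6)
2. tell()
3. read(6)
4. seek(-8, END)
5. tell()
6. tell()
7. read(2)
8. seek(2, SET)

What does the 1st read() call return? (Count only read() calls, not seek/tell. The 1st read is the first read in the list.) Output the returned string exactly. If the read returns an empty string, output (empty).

After 1 (read(6)): returned 'U7VIY6', offset=6
After 2 (tell()): offset=6
After 3 (read(6)): returned 'GUJ3IE', offset=12
After 4 (seek(-8, END)): offset=21
After 5 (tell()): offset=21
After 6 (tell()): offset=21
After 7 (read(2)): returned '8Z', offset=23
After 8 (seek(2, SET)): offset=2

Answer: U7VIY6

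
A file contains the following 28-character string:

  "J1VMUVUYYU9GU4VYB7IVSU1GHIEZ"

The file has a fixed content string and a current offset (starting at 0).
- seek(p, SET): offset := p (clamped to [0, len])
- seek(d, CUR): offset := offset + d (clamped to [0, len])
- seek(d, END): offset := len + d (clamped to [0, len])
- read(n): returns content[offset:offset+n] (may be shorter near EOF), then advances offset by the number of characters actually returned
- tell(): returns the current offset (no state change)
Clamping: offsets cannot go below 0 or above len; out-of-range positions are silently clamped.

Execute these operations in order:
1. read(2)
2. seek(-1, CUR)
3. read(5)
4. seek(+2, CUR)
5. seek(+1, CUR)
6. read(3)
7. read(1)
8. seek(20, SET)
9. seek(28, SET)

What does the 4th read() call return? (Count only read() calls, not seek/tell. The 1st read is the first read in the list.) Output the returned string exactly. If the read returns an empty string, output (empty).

After 1 (read(2)): returned 'J1', offset=2
After 2 (seek(-1, CUR)): offset=1
After 3 (read(5)): returned '1VMUV', offset=6
After 4 (seek(+2, CUR)): offset=8
After 5 (seek(+1, CUR)): offset=9
After 6 (read(3)): returned 'U9G', offset=12
After 7 (read(1)): returned 'U', offset=13
After 8 (seek(20, SET)): offset=20
After 9 (seek(28, SET)): offset=28

Answer: U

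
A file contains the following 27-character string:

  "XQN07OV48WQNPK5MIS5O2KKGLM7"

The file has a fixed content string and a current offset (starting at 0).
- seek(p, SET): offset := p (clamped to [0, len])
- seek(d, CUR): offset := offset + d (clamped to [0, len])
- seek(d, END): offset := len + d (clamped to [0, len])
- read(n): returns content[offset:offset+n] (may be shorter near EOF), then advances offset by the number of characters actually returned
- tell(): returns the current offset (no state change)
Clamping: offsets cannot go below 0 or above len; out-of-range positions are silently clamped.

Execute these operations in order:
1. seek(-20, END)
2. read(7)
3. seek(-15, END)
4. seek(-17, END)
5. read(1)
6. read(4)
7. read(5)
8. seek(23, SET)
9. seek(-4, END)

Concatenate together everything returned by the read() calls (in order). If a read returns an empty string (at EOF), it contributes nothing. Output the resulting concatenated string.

Answer: 48WQNPKQNPK5MIS5O

Derivation:
After 1 (seek(-20, END)): offset=7
After 2 (read(7)): returned '48WQNPK', offset=14
After 3 (seek(-15, END)): offset=12
After 4 (seek(-17, END)): offset=10
After 5 (read(1)): returned 'Q', offset=11
After 6 (read(4)): returned 'NPK5', offset=15
After 7 (read(5)): returned 'MIS5O', offset=20
After 8 (seek(23, SET)): offset=23
After 9 (seek(-4, END)): offset=23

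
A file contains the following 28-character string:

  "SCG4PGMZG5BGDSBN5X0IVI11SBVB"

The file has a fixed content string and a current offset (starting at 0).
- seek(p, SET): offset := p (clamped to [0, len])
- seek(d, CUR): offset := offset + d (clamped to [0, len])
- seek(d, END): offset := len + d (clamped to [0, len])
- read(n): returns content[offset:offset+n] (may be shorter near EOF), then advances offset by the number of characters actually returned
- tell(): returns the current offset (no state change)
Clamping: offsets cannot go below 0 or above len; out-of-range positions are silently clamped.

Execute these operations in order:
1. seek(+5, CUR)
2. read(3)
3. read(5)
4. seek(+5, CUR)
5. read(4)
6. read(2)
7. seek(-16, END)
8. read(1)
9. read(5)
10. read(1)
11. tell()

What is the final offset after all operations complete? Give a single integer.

After 1 (seek(+5, CUR)): offset=5
After 2 (read(3)): returned 'GMZ', offset=8
After 3 (read(5)): returned 'G5BGD', offset=13
After 4 (seek(+5, CUR)): offset=18
After 5 (read(4)): returned '0IVI', offset=22
After 6 (read(2)): returned '11', offset=24
After 7 (seek(-16, END)): offset=12
After 8 (read(1)): returned 'D', offset=13
After 9 (read(5)): returned 'SBN5X', offset=18
After 10 (read(1)): returned '0', offset=19
After 11 (tell()): offset=19

Answer: 19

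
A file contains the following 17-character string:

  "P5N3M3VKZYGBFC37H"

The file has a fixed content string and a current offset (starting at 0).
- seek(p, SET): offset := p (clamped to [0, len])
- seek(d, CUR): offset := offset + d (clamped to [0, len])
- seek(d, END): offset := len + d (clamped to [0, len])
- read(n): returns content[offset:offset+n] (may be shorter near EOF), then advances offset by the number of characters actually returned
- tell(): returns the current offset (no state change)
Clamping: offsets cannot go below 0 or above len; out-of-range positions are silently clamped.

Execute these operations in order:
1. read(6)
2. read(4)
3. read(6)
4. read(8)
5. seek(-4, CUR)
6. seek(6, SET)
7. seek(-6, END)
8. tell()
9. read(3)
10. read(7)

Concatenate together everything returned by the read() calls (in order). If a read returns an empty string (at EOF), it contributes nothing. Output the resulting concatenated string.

Answer: P5N3M3VKZYGBFC37HBFC37H

Derivation:
After 1 (read(6)): returned 'P5N3M3', offset=6
After 2 (read(4)): returned 'VKZY', offset=10
After 3 (read(6)): returned 'GBFC37', offset=16
After 4 (read(8)): returned 'H', offset=17
After 5 (seek(-4, CUR)): offset=13
After 6 (seek(6, SET)): offset=6
After 7 (seek(-6, END)): offset=11
After 8 (tell()): offset=11
After 9 (read(3)): returned 'BFC', offset=14
After 10 (read(7)): returned '37H', offset=17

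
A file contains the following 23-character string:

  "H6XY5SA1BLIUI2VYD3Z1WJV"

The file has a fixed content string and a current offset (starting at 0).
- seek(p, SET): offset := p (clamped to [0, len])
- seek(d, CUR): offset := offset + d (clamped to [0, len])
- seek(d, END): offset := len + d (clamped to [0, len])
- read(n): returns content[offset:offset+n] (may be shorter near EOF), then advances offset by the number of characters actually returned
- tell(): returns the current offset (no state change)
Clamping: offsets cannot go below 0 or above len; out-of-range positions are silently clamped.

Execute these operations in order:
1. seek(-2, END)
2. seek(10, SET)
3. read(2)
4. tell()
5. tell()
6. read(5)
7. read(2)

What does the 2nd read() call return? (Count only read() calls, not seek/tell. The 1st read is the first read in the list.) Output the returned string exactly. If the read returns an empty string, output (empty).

After 1 (seek(-2, END)): offset=21
After 2 (seek(10, SET)): offset=10
After 3 (read(2)): returned 'IU', offset=12
After 4 (tell()): offset=12
After 5 (tell()): offset=12
After 6 (read(5)): returned 'I2VYD', offset=17
After 7 (read(2)): returned '3Z', offset=19

Answer: I2VYD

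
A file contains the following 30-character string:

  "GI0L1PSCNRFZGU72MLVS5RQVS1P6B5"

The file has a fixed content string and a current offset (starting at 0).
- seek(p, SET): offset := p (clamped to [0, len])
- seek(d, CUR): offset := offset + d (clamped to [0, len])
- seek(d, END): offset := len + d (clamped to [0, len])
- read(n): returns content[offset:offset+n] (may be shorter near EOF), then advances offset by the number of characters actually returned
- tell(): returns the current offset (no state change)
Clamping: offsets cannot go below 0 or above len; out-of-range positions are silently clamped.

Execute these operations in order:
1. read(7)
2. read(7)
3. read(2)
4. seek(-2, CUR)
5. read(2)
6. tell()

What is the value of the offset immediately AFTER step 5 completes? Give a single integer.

After 1 (read(7)): returned 'GI0L1PS', offset=7
After 2 (read(7)): returned 'CNRFZGU', offset=14
After 3 (read(2)): returned '72', offset=16
After 4 (seek(-2, CUR)): offset=14
After 5 (read(2)): returned '72', offset=16

Answer: 16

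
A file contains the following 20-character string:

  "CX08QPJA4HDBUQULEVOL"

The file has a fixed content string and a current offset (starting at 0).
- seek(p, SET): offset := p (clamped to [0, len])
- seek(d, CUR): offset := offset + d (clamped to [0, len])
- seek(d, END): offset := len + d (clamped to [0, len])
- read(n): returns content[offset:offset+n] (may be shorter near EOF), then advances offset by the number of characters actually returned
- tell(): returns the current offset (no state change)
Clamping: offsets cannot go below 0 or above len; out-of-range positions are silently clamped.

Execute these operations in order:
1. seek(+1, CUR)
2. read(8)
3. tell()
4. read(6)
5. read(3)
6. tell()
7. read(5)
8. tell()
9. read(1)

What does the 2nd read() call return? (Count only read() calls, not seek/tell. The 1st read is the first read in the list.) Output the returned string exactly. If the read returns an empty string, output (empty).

After 1 (seek(+1, CUR)): offset=1
After 2 (read(8)): returned 'X08QPJA4', offset=9
After 3 (tell()): offset=9
After 4 (read(6)): returned 'HDBUQU', offset=15
After 5 (read(3)): returned 'LEV', offset=18
After 6 (tell()): offset=18
After 7 (read(5)): returned 'OL', offset=20
After 8 (tell()): offset=20
After 9 (read(1)): returned '', offset=20

Answer: HDBUQU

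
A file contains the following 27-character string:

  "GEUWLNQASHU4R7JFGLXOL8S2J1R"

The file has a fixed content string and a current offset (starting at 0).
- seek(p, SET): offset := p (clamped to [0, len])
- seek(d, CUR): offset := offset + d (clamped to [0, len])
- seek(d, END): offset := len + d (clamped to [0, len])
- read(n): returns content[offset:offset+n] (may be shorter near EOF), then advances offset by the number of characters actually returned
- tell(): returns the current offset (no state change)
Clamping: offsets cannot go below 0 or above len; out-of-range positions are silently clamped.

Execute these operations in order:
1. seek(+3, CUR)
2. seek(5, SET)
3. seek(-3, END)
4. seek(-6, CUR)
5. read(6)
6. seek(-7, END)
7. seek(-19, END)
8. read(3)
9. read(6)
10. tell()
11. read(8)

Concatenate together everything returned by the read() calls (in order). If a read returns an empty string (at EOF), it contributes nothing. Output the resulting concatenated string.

After 1 (seek(+3, CUR)): offset=3
After 2 (seek(5, SET)): offset=5
After 3 (seek(-3, END)): offset=24
After 4 (seek(-6, CUR)): offset=18
After 5 (read(6)): returned 'XOL8S2', offset=24
After 6 (seek(-7, END)): offset=20
After 7 (seek(-19, END)): offset=8
After 8 (read(3)): returned 'SHU', offset=11
After 9 (read(6)): returned '4R7JFG', offset=17
After 10 (tell()): offset=17
After 11 (read(8)): returned 'LXOL8S2J', offset=25

Answer: XOL8S2SHU4R7JFGLXOL8S2J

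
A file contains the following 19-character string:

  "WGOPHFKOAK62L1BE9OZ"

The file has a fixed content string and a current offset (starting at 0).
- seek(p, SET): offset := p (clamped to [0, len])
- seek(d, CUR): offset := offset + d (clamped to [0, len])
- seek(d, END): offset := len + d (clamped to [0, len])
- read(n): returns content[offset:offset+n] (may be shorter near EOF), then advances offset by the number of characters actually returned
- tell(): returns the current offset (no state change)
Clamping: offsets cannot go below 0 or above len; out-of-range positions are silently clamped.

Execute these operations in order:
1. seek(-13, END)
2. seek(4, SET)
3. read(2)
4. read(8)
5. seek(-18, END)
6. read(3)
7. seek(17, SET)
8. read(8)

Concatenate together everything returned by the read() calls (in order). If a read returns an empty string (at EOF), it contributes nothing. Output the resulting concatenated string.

After 1 (seek(-13, END)): offset=6
After 2 (seek(4, SET)): offset=4
After 3 (read(2)): returned 'HF', offset=6
After 4 (read(8)): returned 'KOAK62L1', offset=14
After 5 (seek(-18, END)): offset=1
After 6 (read(3)): returned 'GOP', offset=4
After 7 (seek(17, SET)): offset=17
After 8 (read(8)): returned 'OZ', offset=19

Answer: HFKOAK62L1GOPOZ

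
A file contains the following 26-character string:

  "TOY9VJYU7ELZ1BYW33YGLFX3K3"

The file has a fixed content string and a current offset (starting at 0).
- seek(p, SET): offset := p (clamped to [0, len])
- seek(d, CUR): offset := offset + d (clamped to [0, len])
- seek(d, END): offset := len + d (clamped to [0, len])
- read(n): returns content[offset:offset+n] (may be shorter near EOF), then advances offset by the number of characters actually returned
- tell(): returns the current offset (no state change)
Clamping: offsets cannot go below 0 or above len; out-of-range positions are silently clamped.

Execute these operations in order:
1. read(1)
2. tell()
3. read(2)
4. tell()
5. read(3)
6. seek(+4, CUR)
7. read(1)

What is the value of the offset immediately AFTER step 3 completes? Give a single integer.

After 1 (read(1)): returned 'T', offset=1
After 2 (tell()): offset=1
After 3 (read(2)): returned 'OY', offset=3

Answer: 3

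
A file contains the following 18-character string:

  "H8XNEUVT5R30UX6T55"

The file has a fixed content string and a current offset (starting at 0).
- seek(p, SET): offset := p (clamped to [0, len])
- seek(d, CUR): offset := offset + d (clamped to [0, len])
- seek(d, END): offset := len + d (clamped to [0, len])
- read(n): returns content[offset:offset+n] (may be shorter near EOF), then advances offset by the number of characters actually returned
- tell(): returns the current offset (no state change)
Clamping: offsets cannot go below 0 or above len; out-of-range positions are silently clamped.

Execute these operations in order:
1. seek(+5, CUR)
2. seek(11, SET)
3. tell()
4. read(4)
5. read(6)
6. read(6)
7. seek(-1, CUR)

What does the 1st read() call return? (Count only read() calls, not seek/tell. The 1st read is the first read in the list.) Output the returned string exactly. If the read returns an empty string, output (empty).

Answer: 0UX6

Derivation:
After 1 (seek(+5, CUR)): offset=5
After 2 (seek(11, SET)): offset=11
After 3 (tell()): offset=11
After 4 (read(4)): returned '0UX6', offset=15
After 5 (read(6)): returned 'T55', offset=18
After 6 (read(6)): returned '', offset=18
After 7 (seek(-1, CUR)): offset=17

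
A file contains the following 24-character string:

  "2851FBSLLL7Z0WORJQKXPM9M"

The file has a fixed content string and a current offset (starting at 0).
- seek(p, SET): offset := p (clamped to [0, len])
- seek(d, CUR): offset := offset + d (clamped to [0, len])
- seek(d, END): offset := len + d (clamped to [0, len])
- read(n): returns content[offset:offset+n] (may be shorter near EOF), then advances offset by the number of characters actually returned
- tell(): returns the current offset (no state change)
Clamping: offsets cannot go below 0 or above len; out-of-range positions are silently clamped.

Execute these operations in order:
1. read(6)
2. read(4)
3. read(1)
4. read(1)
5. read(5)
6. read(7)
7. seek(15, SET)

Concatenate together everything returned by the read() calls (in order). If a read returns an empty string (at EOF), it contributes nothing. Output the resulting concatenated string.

After 1 (read(6)): returned '2851FB', offset=6
After 2 (read(4)): returned 'SLLL', offset=10
After 3 (read(1)): returned '7', offset=11
After 4 (read(1)): returned 'Z', offset=12
After 5 (read(5)): returned '0WORJ', offset=17
After 6 (read(7)): returned 'QKXPM9M', offset=24
After 7 (seek(15, SET)): offset=15

Answer: 2851FBSLLL7Z0WORJQKXPM9M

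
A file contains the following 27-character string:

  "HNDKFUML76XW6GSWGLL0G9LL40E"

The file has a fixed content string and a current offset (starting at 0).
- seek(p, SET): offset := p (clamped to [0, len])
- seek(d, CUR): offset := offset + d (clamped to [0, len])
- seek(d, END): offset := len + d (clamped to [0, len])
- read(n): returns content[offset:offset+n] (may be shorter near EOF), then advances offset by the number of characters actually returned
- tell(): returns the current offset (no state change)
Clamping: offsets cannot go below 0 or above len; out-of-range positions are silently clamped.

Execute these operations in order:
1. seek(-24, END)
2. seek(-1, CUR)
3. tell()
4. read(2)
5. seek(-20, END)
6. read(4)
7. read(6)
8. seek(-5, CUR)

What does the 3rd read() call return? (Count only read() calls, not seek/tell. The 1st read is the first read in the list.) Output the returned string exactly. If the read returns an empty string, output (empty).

Answer: W6GSWG

Derivation:
After 1 (seek(-24, END)): offset=3
After 2 (seek(-1, CUR)): offset=2
After 3 (tell()): offset=2
After 4 (read(2)): returned 'DK', offset=4
After 5 (seek(-20, END)): offset=7
After 6 (read(4)): returned 'L76X', offset=11
After 7 (read(6)): returned 'W6GSWG', offset=17
After 8 (seek(-5, CUR)): offset=12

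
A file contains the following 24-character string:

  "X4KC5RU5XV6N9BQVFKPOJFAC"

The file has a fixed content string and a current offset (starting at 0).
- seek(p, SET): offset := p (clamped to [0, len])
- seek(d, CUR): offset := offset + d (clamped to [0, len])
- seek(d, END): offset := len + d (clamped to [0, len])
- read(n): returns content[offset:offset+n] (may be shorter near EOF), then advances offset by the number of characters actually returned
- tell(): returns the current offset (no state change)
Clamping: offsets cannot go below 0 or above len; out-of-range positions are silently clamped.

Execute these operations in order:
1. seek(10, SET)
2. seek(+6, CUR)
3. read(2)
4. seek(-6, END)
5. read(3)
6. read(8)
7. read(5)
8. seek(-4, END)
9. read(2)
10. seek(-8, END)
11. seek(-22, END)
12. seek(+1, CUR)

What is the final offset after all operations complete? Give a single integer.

Answer: 3

Derivation:
After 1 (seek(10, SET)): offset=10
After 2 (seek(+6, CUR)): offset=16
After 3 (read(2)): returned 'FK', offset=18
After 4 (seek(-6, END)): offset=18
After 5 (read(3)): returned 'POJ', offset=21
After 6 (read(8)): returned 'FAC', offset=24
After 7 (read(5)): returned '', offset=24
After 8 (seek(-4, END)): offset=20
After 9 (read(2)): returned 'JF', offset=22
After 10 (seek(-8, END)): offset=16
After 11 (seek(-22, END)): offset=2
After 12 (seek(+1, CUR)): offset=3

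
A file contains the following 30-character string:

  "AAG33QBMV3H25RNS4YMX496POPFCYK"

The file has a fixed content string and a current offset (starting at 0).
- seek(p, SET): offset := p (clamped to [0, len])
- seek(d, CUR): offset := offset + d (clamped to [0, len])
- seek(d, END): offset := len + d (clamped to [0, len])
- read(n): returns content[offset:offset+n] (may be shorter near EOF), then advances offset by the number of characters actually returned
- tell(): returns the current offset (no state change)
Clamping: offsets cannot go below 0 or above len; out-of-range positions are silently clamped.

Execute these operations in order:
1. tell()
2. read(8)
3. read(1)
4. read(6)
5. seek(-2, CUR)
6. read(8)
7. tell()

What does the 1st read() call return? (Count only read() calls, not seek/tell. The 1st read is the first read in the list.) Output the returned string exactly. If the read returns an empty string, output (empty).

Answer: AAG33QBM

Derivation:
After 1 (tell()): offset=0
After 2 (read(8)): returned 'AAG33QBM', offset=8
After 3 (read(1)): returned 'V', offset=9
After 4 (read(6)): returned '3H25RN', offset=15
After 5 (seek(-2, CUR)): offset=13
After 6 (read(8)): returned 'RNS4YMX4', offset=21
After 7 (tell()): offset=21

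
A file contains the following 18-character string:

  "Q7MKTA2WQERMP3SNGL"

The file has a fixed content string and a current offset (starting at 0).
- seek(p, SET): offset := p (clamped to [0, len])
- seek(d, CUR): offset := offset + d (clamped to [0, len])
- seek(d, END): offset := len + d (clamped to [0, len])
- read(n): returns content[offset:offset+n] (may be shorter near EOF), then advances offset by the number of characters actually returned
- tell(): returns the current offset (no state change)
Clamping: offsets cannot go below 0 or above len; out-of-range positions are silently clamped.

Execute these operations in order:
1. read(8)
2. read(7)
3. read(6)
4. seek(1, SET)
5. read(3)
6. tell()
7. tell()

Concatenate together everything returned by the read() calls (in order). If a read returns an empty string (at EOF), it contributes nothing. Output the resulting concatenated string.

After 1 (read(8)): returned 'Q7MKTA2W', offset=8
After 2 (read(7)): returned 'QERMP3S', offset=15
After 3 (read(6)): returned 'NGL', offset=18
After 4 (seek(1, SET)): offset=1
After 5 (read(3)): returned '7MK', offset=4
After 6 (tell()): offset=4
After 7 (tell()): offset=4

Answer: Q7MKTA2WQERMP3SNGL7MK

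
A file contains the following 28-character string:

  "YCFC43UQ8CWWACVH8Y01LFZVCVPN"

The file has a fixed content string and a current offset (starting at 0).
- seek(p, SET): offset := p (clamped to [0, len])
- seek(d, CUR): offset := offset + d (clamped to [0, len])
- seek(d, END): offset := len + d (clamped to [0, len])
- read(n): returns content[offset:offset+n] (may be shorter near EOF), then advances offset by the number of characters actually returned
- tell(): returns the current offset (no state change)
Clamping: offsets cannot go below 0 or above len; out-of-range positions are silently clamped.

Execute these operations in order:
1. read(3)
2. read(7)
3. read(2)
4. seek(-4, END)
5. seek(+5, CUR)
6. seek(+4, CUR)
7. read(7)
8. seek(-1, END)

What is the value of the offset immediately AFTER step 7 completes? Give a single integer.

After 1 (read(3)): returned 'YCF', offset=3
After 2 (read(7)): returned 'C43UQ8C', offset=10
After 3 (read(2)): returned 'WW', offset=12
After 4 (seek(-4, END)): offset=24
After 5 (seek(+5, CUR)): offset=28
After 6 (seek(+4, CUR)): offset=28
After 7 (read(7)): returned '', offset=28

Answer: 28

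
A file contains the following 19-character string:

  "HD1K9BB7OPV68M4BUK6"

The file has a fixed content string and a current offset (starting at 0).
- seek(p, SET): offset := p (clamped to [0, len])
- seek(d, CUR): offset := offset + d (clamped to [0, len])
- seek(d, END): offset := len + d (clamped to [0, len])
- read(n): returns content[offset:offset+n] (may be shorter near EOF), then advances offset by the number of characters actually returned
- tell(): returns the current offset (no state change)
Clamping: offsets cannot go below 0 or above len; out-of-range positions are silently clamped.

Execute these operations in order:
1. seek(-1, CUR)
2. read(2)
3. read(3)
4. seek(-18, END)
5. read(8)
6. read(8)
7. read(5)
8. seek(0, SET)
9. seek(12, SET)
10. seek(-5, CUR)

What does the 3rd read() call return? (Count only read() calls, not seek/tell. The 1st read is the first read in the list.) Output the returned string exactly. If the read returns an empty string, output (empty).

Answer: D1K9BB7O

Derivation:
After 1 (seek(-1, CUR)): offset=0
After 2 (read(2)): returned 'HD', offset=2
After 3 (read(3)): returned '1K9', offset=5
After 4 (seek(-18, END)): offset=1
After 5 (read(8)): returned 'D1K9BB7O', offset=9
After 6 (read(8)): returned 'PV68M4BU', offset=17
After 7 (read(5)): returned 'K6', offset=19
After 8 (seek(0, SET)): offset=0
After 9 (seek(12, SET)): offset=12
After 10 (seek(-5, CUR)): offset=7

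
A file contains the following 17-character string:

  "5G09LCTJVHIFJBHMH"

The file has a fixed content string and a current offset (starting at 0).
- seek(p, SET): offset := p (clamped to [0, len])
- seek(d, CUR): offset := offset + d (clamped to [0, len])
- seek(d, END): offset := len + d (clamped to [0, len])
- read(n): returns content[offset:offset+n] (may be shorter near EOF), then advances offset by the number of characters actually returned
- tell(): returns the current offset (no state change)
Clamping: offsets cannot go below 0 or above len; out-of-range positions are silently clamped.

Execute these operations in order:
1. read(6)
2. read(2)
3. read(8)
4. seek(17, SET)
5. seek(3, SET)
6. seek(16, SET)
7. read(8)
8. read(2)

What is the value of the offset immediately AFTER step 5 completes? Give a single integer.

Answer: 3

Derivation:
After 1 (read(6)): returned '5G09LC', offset=6
After 2 (read(2)): returned 'TJ', offset=8
After 3 (read(8)): returned 'VHIFJBHM', offset=16
After 4 (seek(17, SET)): offset=17
After 5 (seek(3, SET)): offset=3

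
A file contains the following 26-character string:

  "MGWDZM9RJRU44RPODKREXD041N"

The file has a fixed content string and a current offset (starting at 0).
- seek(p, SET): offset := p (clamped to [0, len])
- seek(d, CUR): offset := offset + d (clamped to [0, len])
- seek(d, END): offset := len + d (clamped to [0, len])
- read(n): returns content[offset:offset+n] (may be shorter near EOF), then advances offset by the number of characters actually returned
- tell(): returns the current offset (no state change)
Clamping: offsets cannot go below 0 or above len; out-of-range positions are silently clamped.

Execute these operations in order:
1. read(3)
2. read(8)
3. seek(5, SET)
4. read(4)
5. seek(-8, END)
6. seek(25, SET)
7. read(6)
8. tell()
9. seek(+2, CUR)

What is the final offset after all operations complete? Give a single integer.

After 1 (read(3)): returned 'MGW', offset=3
After 2 (read(8)): returned 'DZM9RJRU', offset=11
After 3 (seek(5, SET)): offset=5
After 4 (read(4)): returned 'M9RJ', offset=9
After 5 (seek(-8, END)): offset=18
After 6 (seek(25, SET)): offset=25
After 7 (read(6)): returned 'N', offset=26
After 8 (tell()): offset=26
After 9 (seek(+2, CUR)): offset=26

Answer: 26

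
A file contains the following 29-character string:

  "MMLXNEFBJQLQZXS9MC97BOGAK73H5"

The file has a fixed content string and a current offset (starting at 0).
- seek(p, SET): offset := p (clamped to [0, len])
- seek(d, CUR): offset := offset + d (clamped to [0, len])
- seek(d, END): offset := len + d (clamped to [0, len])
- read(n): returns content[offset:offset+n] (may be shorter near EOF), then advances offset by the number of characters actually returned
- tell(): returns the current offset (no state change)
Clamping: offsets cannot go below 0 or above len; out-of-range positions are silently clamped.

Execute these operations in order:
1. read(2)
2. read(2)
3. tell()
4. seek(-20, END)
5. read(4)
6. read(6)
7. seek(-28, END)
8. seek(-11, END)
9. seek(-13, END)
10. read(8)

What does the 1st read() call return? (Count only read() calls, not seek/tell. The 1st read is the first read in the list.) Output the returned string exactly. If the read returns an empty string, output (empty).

Answer: MM

Derivation:
After 1 (read(2)): returned 'MM', offset=2
After 2 (read(2)): returned 'LX', offset=4
After 3 (tell()): offset=4
After 4 (seek(-20, END)): offset=9
After 5 (read(4)): returned 'QLQZ', offset=13
After 6 (read(6)): returned 'XS9MC9', offset=19
After 7 (seek(-28, END)): offset=1
After 8 (seek(-11, END)): offset=18
After 9 (seek(-13, END)): offset=16
After 10 (read(8)): returned 'MC97BOGA', offset=24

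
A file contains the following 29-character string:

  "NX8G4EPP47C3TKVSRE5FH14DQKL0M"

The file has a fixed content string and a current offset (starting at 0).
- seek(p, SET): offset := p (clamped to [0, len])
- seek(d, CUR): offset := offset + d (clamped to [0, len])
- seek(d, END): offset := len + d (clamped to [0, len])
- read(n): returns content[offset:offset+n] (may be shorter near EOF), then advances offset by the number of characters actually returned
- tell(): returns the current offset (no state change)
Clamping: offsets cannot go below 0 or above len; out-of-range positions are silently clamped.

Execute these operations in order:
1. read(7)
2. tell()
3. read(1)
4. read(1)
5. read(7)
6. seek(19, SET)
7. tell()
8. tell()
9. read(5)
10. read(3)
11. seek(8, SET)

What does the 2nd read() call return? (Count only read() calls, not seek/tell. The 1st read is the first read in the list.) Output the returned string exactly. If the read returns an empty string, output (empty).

Answer: P

Derivation:
After 1 (read(7)): returned 'NX8G4EP', offset=7
After 2 (tell()): offset=7
After 3 (read(1)): returned 'P', offset=8
After 4 (read(1)): returned '4', offset=9
After 5 (read(7)): returned '7C3TKVS', offset=16
After 6 (seek(19, SET)): offset=19
After 7 (tell()): offset=19
After 8 (tell()): offset=19
After 9 (read(5)): returned 'FH14D', offset=24
After 10 (read(3)): returned 'QKL', offset=27
After 11 (seek(8, SET)): offset=8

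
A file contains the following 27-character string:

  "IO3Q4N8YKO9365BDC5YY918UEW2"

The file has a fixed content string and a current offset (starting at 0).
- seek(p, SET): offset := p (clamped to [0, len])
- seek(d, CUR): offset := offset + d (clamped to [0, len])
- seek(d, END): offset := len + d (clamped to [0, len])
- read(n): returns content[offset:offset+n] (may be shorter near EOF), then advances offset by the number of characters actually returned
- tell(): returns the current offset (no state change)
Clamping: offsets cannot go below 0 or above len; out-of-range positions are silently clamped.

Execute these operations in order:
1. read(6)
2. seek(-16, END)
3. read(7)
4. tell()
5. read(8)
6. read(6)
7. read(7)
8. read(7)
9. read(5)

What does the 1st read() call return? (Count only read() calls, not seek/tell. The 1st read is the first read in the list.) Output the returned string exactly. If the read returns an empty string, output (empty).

After 1 (read(6)): returned 'IO3Q4N', offset=6
After 2 (seek(-16, END)): offset=11
After 3 (read(7)): returned '365BDC5', offset=18
After 4 (tell()): offset=18
After 5 (read(8)): returned 'YY918UEW', offset=26
After 6 (read(6)): returned '2', offset=27
After 7 (read(7)): returned '', offset=27
After 8 (read(7)): returned '', offset=27
After 9 (read(5)): returned '', offset=27

Answer: IO3Q4N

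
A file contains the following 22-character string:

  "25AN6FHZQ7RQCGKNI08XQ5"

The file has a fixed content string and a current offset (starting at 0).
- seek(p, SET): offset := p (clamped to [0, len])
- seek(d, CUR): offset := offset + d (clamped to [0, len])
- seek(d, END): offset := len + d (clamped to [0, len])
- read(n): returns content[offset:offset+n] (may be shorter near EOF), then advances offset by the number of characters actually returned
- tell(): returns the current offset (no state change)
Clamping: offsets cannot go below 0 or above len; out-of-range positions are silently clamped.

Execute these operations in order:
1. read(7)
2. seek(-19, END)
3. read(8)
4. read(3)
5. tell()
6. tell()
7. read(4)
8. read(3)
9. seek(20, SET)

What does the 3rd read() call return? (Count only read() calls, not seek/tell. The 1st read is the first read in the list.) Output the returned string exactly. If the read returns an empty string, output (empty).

Answer: QCG

Derivation:
After 1 (read(7)): returned '25AN6FH', offset=7
After 2 (seek(-19, END)): offset=3
After 3 (read(8)): returned 'N6FHZQ7R', offset=11
After 4 (read(3)): returned 'QCG', offset=14
After 5 (tell()): offset=14
After 6 (tell()): offset=14
After 7 (read(4)): returned 'KNI0', offset=18
After 8 (read(3)): returned '8XQ', offset=21
After 9 (seek(20, SET)): offset=20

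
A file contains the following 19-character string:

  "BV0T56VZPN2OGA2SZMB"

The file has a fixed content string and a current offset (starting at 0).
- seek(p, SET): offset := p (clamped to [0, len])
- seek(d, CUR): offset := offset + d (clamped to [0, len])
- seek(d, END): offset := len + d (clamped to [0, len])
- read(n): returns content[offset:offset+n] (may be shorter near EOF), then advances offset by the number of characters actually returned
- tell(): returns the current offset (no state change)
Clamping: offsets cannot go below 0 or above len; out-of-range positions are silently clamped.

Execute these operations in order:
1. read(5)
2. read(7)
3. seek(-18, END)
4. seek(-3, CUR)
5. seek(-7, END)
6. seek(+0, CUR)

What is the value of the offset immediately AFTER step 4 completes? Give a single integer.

Answer: 0

Derivation:
After 1 (read(5)): returned 'BV0T5', offset=5
After 2 (read(7)): returned '6VZPN2O', offset=12
After 3 (seek(-18, END)): offset=1
After 4 (seek(-3, CUR)): offset=0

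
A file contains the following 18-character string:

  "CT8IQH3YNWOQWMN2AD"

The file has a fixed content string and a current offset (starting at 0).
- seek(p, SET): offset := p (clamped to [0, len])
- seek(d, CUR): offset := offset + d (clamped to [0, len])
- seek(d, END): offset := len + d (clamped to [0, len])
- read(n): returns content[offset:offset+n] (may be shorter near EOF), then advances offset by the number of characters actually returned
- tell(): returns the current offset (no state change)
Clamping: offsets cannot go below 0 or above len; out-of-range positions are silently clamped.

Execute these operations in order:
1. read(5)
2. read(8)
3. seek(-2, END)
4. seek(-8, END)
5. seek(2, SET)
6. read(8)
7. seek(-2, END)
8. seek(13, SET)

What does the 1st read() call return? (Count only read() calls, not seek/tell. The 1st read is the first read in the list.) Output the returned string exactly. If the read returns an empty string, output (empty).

After 1 (read(5)): returned 'CT8IQ', offset=5
After 2 (read(8)): returned 'H3YNWOQW', offset=13
After 3 (seek(-2, END)): offset=16
After 4 (seek(-8, END)): offset=10
After 5 (seek(2, SET)): offset=2
After 6 (read(8)): returned '8IQH3YNW', offset=10
After 7 (seek(-2, END)): offset=16
After 8 (seek(13, SET)): offset=13

Answer: CT8IQ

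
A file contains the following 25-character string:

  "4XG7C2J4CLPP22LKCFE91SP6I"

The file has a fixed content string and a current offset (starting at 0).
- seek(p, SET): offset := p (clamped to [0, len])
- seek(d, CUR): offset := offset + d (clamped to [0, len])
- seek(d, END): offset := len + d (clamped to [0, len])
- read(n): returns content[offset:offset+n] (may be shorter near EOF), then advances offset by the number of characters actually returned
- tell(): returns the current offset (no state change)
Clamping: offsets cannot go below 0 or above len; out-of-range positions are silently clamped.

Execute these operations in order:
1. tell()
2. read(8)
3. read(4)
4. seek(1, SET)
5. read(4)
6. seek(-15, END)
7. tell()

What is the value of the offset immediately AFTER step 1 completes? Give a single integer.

Answer: 0

Derivation:
After 1 (tell()): offset=0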